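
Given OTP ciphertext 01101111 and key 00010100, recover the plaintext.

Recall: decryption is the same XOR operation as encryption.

Step 1: XOR ciphertext with key:
  Ciphertext: 01101111
  Key:        00010100
  XOR:        01111011
Step 2: Plaintext = 01111011 = 123 in decimal.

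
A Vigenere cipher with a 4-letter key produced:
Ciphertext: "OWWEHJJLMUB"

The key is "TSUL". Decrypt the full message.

Step 1: Key 'TSUL' has length 4. Extended key: TSULTSULTSU
Step 2: Decrypt each position:
  O(14) - T(19) = 21 = V
  W(22) - S(18) = 4 = E
  W(22) - U(20) = 2 = C
  E(4) - L(11) = 19 = T
  H(7) - T(19) = 14 = O
  J(9) - S(18) = 17 = R
  J(9) - U(20) = 15 = P
  L(11) - L(11) = 0 = A
  M(12) - T(19) = 19 = T
  U(20) - S(18) = 2 = C
  B(1) - U(20) = 7 = H
Plaintext: VECTORPATCH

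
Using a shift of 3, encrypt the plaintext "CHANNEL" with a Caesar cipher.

Step 1: For each letter, shift forward by 3 positions (mod 26).
  C (position 2) -> position (2+3) mod 26 = 5 -> F
  H (position 7) -> position (7+3) mod 26 = 10 -> K
  A (position 0) -> position (0+3) mod 26 = 3 -> D
  N (position 13) -> position (13+3) mod 26 = 16 -> Q
  N (position 13) -> position (13+3) mod 26 = 16 -> Q
  E (position 4) -> position (4+3) mod 26 = 7 -> H
  L (position 11) -> position (11+3) mod 26 = 14 -> O
Result: FKDQQHO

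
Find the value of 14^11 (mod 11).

Step 1: Compute 14^11 mod 11 step by step, reducing modulo 11 at each step.
  14^1 mod 11 = 3
  14^2 mod 11 = (3 * 14) mod 11 = 9
  14^3 mod 11 = (9 * 14) mod 11 = 5
  14^4 mod 11 = (5 * 14) mod 11 = 4
  14^5 mod 11 = (4 * 14) mod 11 = 1
  14^6 mod 11 = (1 * 14) mod 11 = 3
  14^7 mod 11 = (3 * 14) mod 11 = 9
  14^8 mod 11 = (9 * 14) mod 11 = 5
  14^9 mod 11 = (5 * 14) mod 11 = 4
  14^10 mod 11 = (4 * 14) mod 11 = 1
  14^11 mod 11 = (1 * 14) mod 11 = 3
Step 2: Result = 3.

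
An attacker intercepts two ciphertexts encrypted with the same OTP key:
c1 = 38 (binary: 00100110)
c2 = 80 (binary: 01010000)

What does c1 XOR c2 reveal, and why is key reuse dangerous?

Step 1: c1 XOR c2 = (m1 XOR k) XOR (m2 XOR k).
Step 2: By XOR associativity/commutativity: = m1 XOR m2 XOR k XOR k = m1 XOR m2.
Step 3: 00100110 XOR 01010000 = 01110110 = 118.
Step 4: The key cancels out! An attacker learns m1 XOR m2 = 118, revealing the relationship between plaintexts.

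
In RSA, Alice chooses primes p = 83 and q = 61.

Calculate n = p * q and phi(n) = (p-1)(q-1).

Step 1: n = p * q = 83 * 61 = 5063.
Step 2: phi(n) = (p-1)(q-1) = 82 * 60 = 4920.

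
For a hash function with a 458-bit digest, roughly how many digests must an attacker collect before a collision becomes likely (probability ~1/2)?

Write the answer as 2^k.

Step 1: The birthday paradox gives collision probability ~50% after sqrt(2^n) = 2^(n/2) hashes.
Step 2: For 458-bit output: 2^(458/2) = 2^229.
Step 3: Approximately 2^229 hash computations needed.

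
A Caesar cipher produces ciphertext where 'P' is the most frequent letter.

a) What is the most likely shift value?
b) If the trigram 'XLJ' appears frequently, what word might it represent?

Step 1: In English, 'E' is the most frequent letter (12.7%).
Step 2: The most frequent ciphertext letter is 'P' (position 15).
Step 3: Shift = (15 - 4) mod 26 = 11.
Step 4: Decrypt 'XLJ' by shifting back 11:
  X -> M
  L -> A
  J -> Y
Step 5: 'XLJ' decrypts to 'MAY'.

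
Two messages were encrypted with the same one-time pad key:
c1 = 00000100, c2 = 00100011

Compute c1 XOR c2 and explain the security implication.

Step 1: c1 XOR c2 = (m1 XOR k) XOR (m2 XOR k).
Step 2: By XOR associativity/commutativity: = m1 XOR m2 XOR k XOR k = m1 XOR m2.
Step 3: 00000100 XOR 00100011 = 00100111 = 39.
Step 4: The key cancels out! An attacker learns m1 XOR m2 = 39, revealing the relationship between plaintexts.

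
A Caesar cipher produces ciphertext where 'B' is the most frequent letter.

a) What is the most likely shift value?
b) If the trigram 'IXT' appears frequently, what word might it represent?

Step 1: In English, 'E' is the most frequent letter (12.7%).
Step 2: The most frequent ciphertext letter is 'B' (position 1).
Step 3: Shift = (1 - 4) mod 26 = 23.
Step 4: Decrypt 'IXT' by shifting back 23:
  I -> L
  X -> A
  T -> W
Step 5: 'IXT' decrypts to 'LAW'.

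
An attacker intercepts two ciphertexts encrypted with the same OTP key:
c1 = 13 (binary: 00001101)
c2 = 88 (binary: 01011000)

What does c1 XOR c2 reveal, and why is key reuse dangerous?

Step 1: c1 XOR c2 = (m1 XOR k) XOR (m2 XOR k).
Step 2: By XOR associativity/commutativity: = m1 XOR m2 XOR k XOR k = m1 XOR m2.
Step 3: 00001101 XOR 01011000 = 01010101 = 85.
Step 4: The key cancels out! An attacker learns m1 XOR m2 = 85, revealing the relationship between plaintexts.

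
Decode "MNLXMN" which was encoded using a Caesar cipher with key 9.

Step 1: Reverse the shift by subtracting 9 from each letter position.
  M (position 12) -> position (12-9) mod 26 = 3 -> D
  N (position 13) -> position (13-9) mod 26 = 4 -> E
  L (position 11) -> position (11-9) mod 26 = 2 -> C
  X (position 23) -> position (23-9) mod 26 = 14 -> O
  M (position 12) -> position (12-9) mod 26 = 3 -> D
  N (position 13) -> position (13-9) mod 26 = 4 -> E
Decrypted message: DECODE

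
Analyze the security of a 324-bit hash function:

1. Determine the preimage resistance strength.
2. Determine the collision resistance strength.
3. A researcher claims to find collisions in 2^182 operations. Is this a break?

Step 1: Preimage resistance requires brute-force of 2^324 operations.
Step 2: Collision resistance (birthday bound) = 2^(324/2) = 2^162.
Step 3: The claimed attack costs 2^182 operations.
Step 4: Since 2^182 >= 2^162, the claimed attack is no faster than the generic birthday attack, so this does not break collision resistance.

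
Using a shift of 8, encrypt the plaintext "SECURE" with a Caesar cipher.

Step 1: For each letter, shift forward by 8 positions (mod 26).
  S (position 18) -> position (18+8) mod 26 = 0 -> A
  E (position 4) -> position (4+8) mod 26 = 12 -> M
  C (position 2) -> position (2+8) mod 26 = 10 -> K
  U (position 20) -> position (20+8) mod 26 = 2 -> C
  R (position 17) -> position (17+8) mod 26 = 25 -> Z
  E (position 4) -> position (4+8) mod 26 = 12 -> M
Result: AMKCZM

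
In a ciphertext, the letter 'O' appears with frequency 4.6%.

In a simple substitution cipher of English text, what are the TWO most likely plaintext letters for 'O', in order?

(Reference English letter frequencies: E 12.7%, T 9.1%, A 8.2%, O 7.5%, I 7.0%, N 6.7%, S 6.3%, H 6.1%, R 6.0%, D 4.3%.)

Step 1: Observed frequency of 'O' is 4.6%.
Step 2: Compute distances to each reference frequency and sort:
  D (4.3%): difference = 0.3% <-- BEST
  R (6.0%): difference = 1.4% <-- RUNNER-UP
  H (6.1%): difference = 1.5%
  S (6.3%): difference = 1.7%
  N (6.7%): difference = 2.1%
Step 3: Most likely is 'D' (4.3%, diff 0.3%); second most likely is 'R' (6.0%, diff 1.4%).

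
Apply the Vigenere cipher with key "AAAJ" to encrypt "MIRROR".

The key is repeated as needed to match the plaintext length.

Step 1: Repeat key to match plaintext length:
  Plaintext: MIRROR
  Key:       AAAJAA
Step 2: Encrypt each letter:
  M(12) + A(0) = (12+0) mod 26 = 12 = M
  I(8) + A(0) = (8+0) mod 26 = 8 = I
  R(17) + A(0) = (17+0) mod 26 = 17 = R
  R(17) + J(9) = (17+9) mod 26 = 0 = A
  O(14) + A(0) = (14+0) mod 26 = 14 = O
  R(17) + A(0) = (17+0) mod 26 = 17 = R
Ciphertext: MIRAOR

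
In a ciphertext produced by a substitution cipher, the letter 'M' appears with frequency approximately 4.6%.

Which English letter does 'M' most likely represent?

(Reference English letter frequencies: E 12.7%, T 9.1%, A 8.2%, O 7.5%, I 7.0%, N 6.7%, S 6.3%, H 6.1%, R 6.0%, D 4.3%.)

Step 1: The observed frequency is 4.6%.
Step 2: Compare with English frequencies:
  E: 12.7% (difference: 8.1%)
  T: 9.1% (difference: 4.5%)
  A: 8.2% (difference: 3.6%)
  O: 7.5% (difference: 2.9%)
  I: 7.0% (difference: 2.4%)
  N: 6.7% (difference: 2.1%)
  S: 6.3% (difference: 1.7%)
  H: 6.1% (difference: 1.5%)
  R: 6.0% (difference: 1.4%)
  D: 4.3% (difference: 0.3%) <-- closest
Step 3: 'M' most likely represents 'D' (frequency 4.3%).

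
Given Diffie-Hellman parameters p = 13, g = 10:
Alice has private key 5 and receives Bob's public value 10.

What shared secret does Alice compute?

Step 1: s = B^a mod p = 10^5 mod 13.
  10^1 mod 13 = 10
  10^2 mod 13 = (10 * 10) mod 13 = 9
  10^3 mod 13 = (9 * 10) mod 13 = 12
  10^4 mod 13 = (12 * 10) mod 13 = 3
  10^5 mod 13 = (3 * 10) mod 13 = 4
Result: shared secret = 4.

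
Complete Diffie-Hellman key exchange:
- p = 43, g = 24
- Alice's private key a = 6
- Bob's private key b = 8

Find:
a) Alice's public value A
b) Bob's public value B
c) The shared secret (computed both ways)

Step 1: A = g^a mod p = 24^6 mod 43 = 11.
Step 2: B = g^b mod p = 24^8 mod 43 = 15.
Step 3: Alice computes s = B^a mod p = 15^6 mod 43 = 11.
Step 4: Bob computes s = A^b mod p = 11^8 mod 43 = 11.
Both sides agree: shared secret = 11.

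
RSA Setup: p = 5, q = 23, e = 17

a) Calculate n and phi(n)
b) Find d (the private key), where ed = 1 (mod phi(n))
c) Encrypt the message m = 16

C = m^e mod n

Step 1: n = 5 * 23 = 115.
Step 2: phi(n) = (5-1)(23-1) = 4 * 22 = 88.
Step 3: Find d = 17^(-1) mod 88 = 57.
  Verify: 17 * 57 = 969 = 1 (mod 88).
Step 4: C = 16^17 mod 115 = 96.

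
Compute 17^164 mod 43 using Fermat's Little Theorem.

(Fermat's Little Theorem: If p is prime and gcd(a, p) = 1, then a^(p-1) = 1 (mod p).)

Step 1: Since 43 is prime, by Fermat's Little Theorem: 17^42 = 1 (mod 43).
Step 2: Reduce exponent: 164 mod 42 = 38.
Step 3: So 17^164 = 17^38 (mod 43).
Step 4: 17^38 mod 43 = 23.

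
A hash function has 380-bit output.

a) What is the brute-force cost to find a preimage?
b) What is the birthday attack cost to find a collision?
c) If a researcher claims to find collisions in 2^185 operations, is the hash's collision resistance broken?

Step 1: Preimage resistance requires brute-force of 2^380 operations.
Step 2: Collision resistance (birthday bound) = 2^(380/2) = 2^190.
Step 3: The claimed attack costs 2^185 operations.
Step 4: Since 2^185 < 2^190, the claimed attack beats the generic birthday bound, so collision resistance is broken.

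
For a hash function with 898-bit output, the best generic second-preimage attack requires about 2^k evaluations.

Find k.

Step 1: The hash has a 898-bit output.
Step 2: Second-preimage resistance means: given a specific input x, it should be infeasible to find a different y with h(y) = h(x).
With a 898-bit output, a generic search for a second preimage costs about 2^898 evaluations (each trial matches the fixed target with probability 2^-898).
Step 3: Security level = 898 bits.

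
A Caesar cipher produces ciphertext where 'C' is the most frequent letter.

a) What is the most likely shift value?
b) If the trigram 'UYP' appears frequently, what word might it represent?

Step 1: In English, 'E' is the most frequent letter (12.7%).
Step 2: The most frequent ciphertext letter is 'C' (position 2).
Step 3: Shift = (2 - 4) mod 26 = 24.
Step 4: Decrypt 'UYP' by shifting back 24:
  U -> W
  Y -> A
  P -> R
Step 5: 'UYP' decrypts to 'WAR'.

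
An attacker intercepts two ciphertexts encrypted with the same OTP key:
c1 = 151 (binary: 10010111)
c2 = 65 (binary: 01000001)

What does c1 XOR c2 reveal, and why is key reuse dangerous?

Step 1: c1 XOR c2 = (m1 XOR k) XOR (m2 XOR k).
Step 2: By XOR associativity/commutativity: = m1 XOR m2 XOR k XOR k = m1 XOR m2.
Step 3: 10010111 XOR 01000001 = 11010110 = 214.
Step 4: The key cancels out! An attacker learns m1 XOR m2 = 214, revealing the relationship between plaintexts.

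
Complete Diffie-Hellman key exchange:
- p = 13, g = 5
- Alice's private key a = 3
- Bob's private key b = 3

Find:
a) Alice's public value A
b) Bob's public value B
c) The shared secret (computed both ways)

Step 1: A = g^a mod p = 5^3 mod 13 = 8.
Step 2: B = g^b mod p = 5^3 mod 13 = 8.
Step 3: Alice computes s = B^a mod p = 8^3 mod 13 = 5.
Step 4: Bob computes s = A^b mod p = 8^3 mod 13 = 5.
Both sides agree: shared secret = 5.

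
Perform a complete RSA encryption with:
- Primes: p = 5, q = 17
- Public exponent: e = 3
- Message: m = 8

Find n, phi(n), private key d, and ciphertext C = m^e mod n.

Step 1: n = 5 * 17 = 85.
Step 2: phi(n) = (5-1)(17-1) = 4 * 16 = 64.
Step 3: Find d = 3^(-1) mod 64 = 43.
  Verify: 3 * 43 = 129 = 1 (mod 64).
Step 4: C = 8^3 mod 85 = 2.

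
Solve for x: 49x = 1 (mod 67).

Step 1: We need x such that 49 * x = 1 (mod 67).
Step 2: Using the extended Euclidean algorithm or trial:
  49 * 26 = 1274 = 19 * 67 + 1.
Step 3: Since 1274 mod 67 = 1, the inverse is x = 26.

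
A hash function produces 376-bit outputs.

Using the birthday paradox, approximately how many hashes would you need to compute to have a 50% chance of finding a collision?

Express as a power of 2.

Step 1: The birthday paradox gives collision probability ~50% after sqrt(2^n) = 2^(n/2) hashes.
Step 2: For 376-bit output: 2^(376/2) = 2^188.
Step 3: Approximately 2^188 hash computations needed.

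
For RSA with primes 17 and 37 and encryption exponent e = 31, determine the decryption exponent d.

Step 1: n = 17 * 37 = 629.
Step 2: phi(n) = 16 * 36 = 576.
Step 3: Find d such that 31 * d = 1 (mod 576).
Step 4: d = 31^(-1) mod 576 = 223.
Verification: 31 * 223 = 6913 = 12 * 576 + 1.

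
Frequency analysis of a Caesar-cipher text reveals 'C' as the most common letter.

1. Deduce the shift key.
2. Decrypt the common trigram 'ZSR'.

Step 1: In English, 'E' is the most frequent letter (12.7%).
Step 2: The most frequent ciphertext letter is 'C' (position 2).
Step 3: Shift = (2 - 4) mod 26 = 24.
Step 4: Decrypt 'ZSR' by shifting back 24:
  Z -> B
  S -> U
  R -> T
Step 5: 'ZSR' decrypts to 'BUT'.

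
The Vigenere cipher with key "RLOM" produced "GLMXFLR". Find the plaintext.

Step 1: Extend key: RLOMRLO
Step 2: Decrypt each letter (c - k) mod 26:
  G(6) - R(17) = (6-17) mod 26 = 15 = P
  L(11) - L(11) = (11-11) mod 26 = 0 = A
  M(12) - O(14) = (12-14) mod 26 = 24 = Y
  X(23) - M(12) = (23-12) mod 26 = 11 = L
  F(5) - R(17) = (5-17) mod 26 = 14 = O
  L(11) - L(11) = (11-11) mod 26 = 0 = A
  R(17) - O(14) = (17-14) mod 26 = 3 = D
Plaintext: PAYLOAD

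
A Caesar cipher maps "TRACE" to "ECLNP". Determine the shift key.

Step 1: Compare first letters: T (position 19) -> E (position 4).
Step 2: Shift = (4 - 19) mod 26 = 11.
The shift value is 11.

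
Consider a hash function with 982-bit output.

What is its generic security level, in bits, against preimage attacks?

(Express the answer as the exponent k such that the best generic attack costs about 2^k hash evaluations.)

Step 1: The hash has a 982-bit output.
Step 2: Preimage resistance means: given a digest h(x), it should be infeasible to find any input that hashes to it.
With a 982-bit output there are 2^982 possible digests, so a generic brute-force preimage search costs about 2^982 evaluations.
Step 3: Security level = 982 bits.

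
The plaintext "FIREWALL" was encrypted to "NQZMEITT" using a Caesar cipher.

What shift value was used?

Step 1: Compare first letters: F (position 5) -> N (position 13).
Step 2: Shift = (13 - 5) mod 26 = 8.
The shift value is 8.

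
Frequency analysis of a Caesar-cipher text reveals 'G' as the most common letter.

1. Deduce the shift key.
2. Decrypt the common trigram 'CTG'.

Step 1: In English, 'E' is the most frequent letter (12.7%).
Step 2: The most frequent ciphertext letter is 'G' (position 6).
Step 3: Shift = (6 - 4) mod 26 = 2.
Step 4: Decrypt 'CTG' by shifting back 2:
  C -> A
  T -> R
  G -> E
Step 5: 'CTG' decrypts to 'ARE'.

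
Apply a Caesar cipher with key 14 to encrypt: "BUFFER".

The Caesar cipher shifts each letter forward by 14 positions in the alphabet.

Step 1: For each letter, shift forward by 14 positions (mod 26).
  B (position 1) -> position (1+14) mod 26 = 15 -> P
  U (position 20) -> position (20+14) mod 26 = 8 -> I
  F (position 5) -> position (5+14) mod 26 = 19 -> T
  F (position 5) -> position (5+14) mod 26 = 19 -> T
  E (position 4) -> position (4+14) mod 26 = 18 -> S
  R (position 17) -> position (17+14) mod 26 = 5 -> F
Result: PITTSF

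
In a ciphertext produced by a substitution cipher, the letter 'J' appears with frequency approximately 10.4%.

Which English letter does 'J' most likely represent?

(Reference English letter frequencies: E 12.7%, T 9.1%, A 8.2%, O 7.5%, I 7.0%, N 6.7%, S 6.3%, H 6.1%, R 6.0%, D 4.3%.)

Step 1: The observed frequency is 10.4%.
Step 2: Compare with English frequencies:
  E: 12.7% (difference: 2.3%)
  T: 9.1% (difference: 1.3%) <-- closest
  A: 8.2% (difference: 2.2%)
  O: 7.5% (difference: 2.9%)
  I: 7.0% (difference: 3.4%)
  N: 6.7% (difference: 3.7%)
  S: 6.3% (difference: 4.1%)
  H: 6.1% (difference: 4.3%)
  R: 6.0% (difference: 4.4%)
  D: 4.3% (difference: 6.1%)
Step 3: 'J' most likely represents 'T' (frequency 9.1%).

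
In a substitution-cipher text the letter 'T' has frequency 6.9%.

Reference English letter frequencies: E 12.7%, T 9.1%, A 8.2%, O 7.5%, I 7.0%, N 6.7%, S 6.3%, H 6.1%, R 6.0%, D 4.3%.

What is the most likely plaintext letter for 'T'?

Step 1: The observed frequency is 6.9%.
Step 2: Compare with English frequencies:
  E: 12.7% (difference: 5.8%)
  T: 9.1% (difference: 2.2%)
  A: 8.2% (difference: 1.3%)
  O: 7.5% (difference: 0.6%)
  I: 7.0% (difference: 0.1%) <-- closest
  N: 6.7% (difference: 0.2%)
  S: 6.3% (difference: 0.6%)
  H: 6.1% (difference: 0.8%)
  R: 6.0% (difference: 0.9%)
  D: 4.3% (difference: 2.6%)
Step 3: 'T' most likely represents 'I' (frequency 7.0%).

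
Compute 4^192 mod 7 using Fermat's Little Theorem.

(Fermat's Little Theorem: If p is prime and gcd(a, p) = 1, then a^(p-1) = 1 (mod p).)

Step 1: Since 7 is prime, by Fermat's Little Theorem: 4^6 = 1 (mod 7).
Step 2: Reduce exponent: 192 mod 6 = 0.
Step 3: So 4^192 = 4^0 (mod 7).
Step 4: 4^0 mod 7 = 1.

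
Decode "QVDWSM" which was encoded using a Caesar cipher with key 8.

Step 1: Reverse the shift by subtracting 8 from each letter position.
  Q (position 16) -> position (16-8) mod 26 = 8 -> I
  V (position 21) -> position (21-8) mod 26 = 13 -> N
  D (position 3) -> position (3-8) mod 26 = 21 -> V
  W (position 22) -> position (22-8) mod 26 = 14 -> O
  S (position 18) -> position (18-8) mod 26 = 10 -> K
  M (position 12) -> position (12-8) mod 26 = 4 -> E
Decrypted message: INVOKE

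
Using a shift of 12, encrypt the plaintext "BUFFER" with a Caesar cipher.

Step 1: For each letter, shift forward by 12 positions (mod 26).
  B (position 1) -> position (1+12) mod 26 = 13 -> N
  U (position 20) -> position (20+12) mod 26 = 6 -> G
  F (position 5) -> position (5+12) mod 26 = 17 -> R
  F (position 5) -> position (5+12) mod 26 = 17 -> R
  E (position 4) -> position (4+12) mod 26 = 16 -> Q
  R (position 17) -> position (17+12) mod 26 = 3 -> D
Result: NGRRQD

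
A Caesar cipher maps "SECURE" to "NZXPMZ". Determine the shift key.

Step 1: Compare first letters: S (position 18) -> N (position 13).
Step 2: Shift = (13 - 18) mod 26 = 21.
The shift value is 21.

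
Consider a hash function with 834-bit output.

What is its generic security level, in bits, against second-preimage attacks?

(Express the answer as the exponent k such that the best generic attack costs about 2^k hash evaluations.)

Step 1: The hash has a 834-bit output.
Step 2: Second-preimage resistance means: given a specific input x, it should be infeasible to find a different y with h(y) = h(x).
With a 834-bit output, a generic search for a second preimage costs about 2^834 evaluations (each trial matches the fixed target with probability 2^-834).
Step 3: Security level = 834 bits.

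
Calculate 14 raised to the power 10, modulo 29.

Step 1: Compute 14^10 mod 29 step by step, reducing modulo 29 at each step.
  14^1 mod 29 = 14
  14^2 mod 29 = (14 * 14) mod 29 = 22
  14^3 mod 29 = (22 * 14) mod 29 = 18
  14^4 mod 29 = (18 * 14) mod 29 = 20
  14^5 mod 29 = (20 * 14) mod 29 = 19
  14^6 mod 29 = (19 * 14) mod 29 = 5
  14^7 mod 29 = (5 * 14) mod 29 = 12
  14^8 mod 29 = (12 * 14) mod 29 = 23
  14^9 mod 29 = (23 * 14) mod 29 = 3
  14^10 mod 29 = (3 * 14) mod 29 = 13
Step 2: Result = 13.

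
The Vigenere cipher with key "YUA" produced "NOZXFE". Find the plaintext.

Step 1: Extend key: YUAYUA
Step 2: Decrypt each letter (c - k) mod 26:
  N(13) - Y(24) = (13-24) mod 26 = 15 = P
  O(14) - U(20) = (14-20) mod 26 = 20 = U
  Z(25) - A(0) = (25-0) mod 26 = 25 = Z
  X(23) - Y(24) = (23-24) mod 26 = 25 = Z
  F(5) - U(20) = (5-20) mod 26 = 11 = L
  E(4) - A(0) = (4-0) mod 26 = 4 = E
Plaintext: PUZZLE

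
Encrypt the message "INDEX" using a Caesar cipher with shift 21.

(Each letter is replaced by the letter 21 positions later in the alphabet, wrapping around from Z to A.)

Step 1: For each letter, shift forward by 21 positions (mod 26).
  I (position 8) -> position (8+21) mod 26 = 3 -> D
  N (position 13) -> position (13+21) mod 26 = 8 -> I
  D (position 3) -> position (3+21) mod 26 = 24 -> Y
  E (position 4) -> position (4+21) mod 26 = 25 -> Z
  X (position 23) -> position (23+21) mod 26 = 18 -> S
Result: DIYZS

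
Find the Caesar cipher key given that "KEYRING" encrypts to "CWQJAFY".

Step 1: Compare first letters: K (position 10) -> C (position 2).
Step 2: Shift = (2 - 10) mod 26 = 18.
The shift value is 18.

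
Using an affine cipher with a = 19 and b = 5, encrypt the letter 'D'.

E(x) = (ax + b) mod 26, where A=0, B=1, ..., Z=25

Step 1: Convert 'D' to number: x = 3.
Step 2: E(3) = (19 * 3 + 5) mod 26 = 62 mod 26 = 10.
Step 3: Convert 10 back to letter: K.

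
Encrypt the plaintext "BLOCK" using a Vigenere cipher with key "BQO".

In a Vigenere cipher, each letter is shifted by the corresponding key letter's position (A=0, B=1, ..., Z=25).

Step 1: Repeat key to match plaintext length:
  Plaintext: BLOCK
  Key:       BQOBQ
Step 2: Encrypt each letter:
  B(1) + B(1) = (1+1) mod 26 = 2 = C
  L(11) + Q(16) = (11+16) mod 26 = 1 = B
  O(14) + O(14) = (14+14) mod 26 = 2 = C
  C(2) + B(1) = (2+1) mod 26 = 3 = D
  K(10) + Q(16) = (10+16) mod 26 = 0 = A
Ciphertext: CBCDA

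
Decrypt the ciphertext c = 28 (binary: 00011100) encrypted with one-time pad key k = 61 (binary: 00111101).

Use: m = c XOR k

Step 1: XOR ciphertext with key:
  Ciphertext: 00011100
  Key:        00111101
  XOR:        00100001
Step 2: Plaintext = 00100001 = 33 in decimal.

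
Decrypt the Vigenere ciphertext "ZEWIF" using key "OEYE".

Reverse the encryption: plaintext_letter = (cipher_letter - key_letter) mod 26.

Step 1: Extend key: OEYEO
Step 2: Decrypt each letter (c - k) mod 26:
  Z(25) - O(14) = (25-14) mod 26 = 11 = L
  E(4) - E(4) = (4-4) mod 26 = 0 = A
  W(22) - Y(24) = (22-24) mod 26 = 24 = Y
  I(8) - E(4) = (8-4) mod 26 = 4 = E
  F(5) - O(14) = (5-14) mod 26 = 17 = R
Plaintext: LAYER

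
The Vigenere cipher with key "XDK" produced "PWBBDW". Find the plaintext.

Step 1: Extend key: XDKXDK
Step 2: Decrypt each letter (c - k) mod 26:
  P(15) - X(23) = (15-23) mod 26 = 18 = S
  W(22) - D(3) = (22-3) mod 26 = 19 = T
  B(1) - K(10) = (1-10) mod 26 = 17 = R
  B(1) - X(23) = (1-23) mod 26 = 4 = E
  D(3) - D(3) = (3-3) mod 26 = 0 = A
  W(22) - K(10) = (22-10) mod 26 = 12 = M
Plaintext: STREAM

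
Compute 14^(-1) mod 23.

Step 1: We need x such that 14 * x = 1 (mod 23).
Step 2: Using the extended Euclidean algorithm or trial:
  14 * 5 = 70 = 3 * 23 + 1.
Step 3: Since 70 mod 23 = 1, the inverse is x = 5.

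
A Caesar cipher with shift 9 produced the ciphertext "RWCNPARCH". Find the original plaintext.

Step 1: Reverse the shift by subtracting 9 from each letter position.
  R (position 17) -> position (17-9) mod 26 = 8 -> I
  W (position 22) -> position (22-9) mod 26 = 13 -> N
  C (position 2) -> position (2-9) mod 26 = 19 -> T
  N (position 13) -> position (13-9) mod 26 = 4 -> E
  P (position 15) -> position (15-9) mod 26 = 6 -> G
  A (position 0) -> position (0-9) mod 26 = 17 -> R
  R (position 17) -> position (17-9) mod 26 = 8 -> I
  C (position 2) -> position (2-9) mod 26 = 19 -> T
  H (position 7) -> position (7-9) mod 26 = 24 -> Y
Decrypted message: INTEGRITY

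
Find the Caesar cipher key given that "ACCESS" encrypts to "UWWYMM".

Step 1: Compare first letters: A (position 0) -> U (position 20).
Step 2: Shift = (20 - 0) mod 26 = 20.
The shift value is 20.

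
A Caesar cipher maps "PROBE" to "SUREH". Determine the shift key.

Step 1: Compare first letters: P (position 15) -> S (position 18).
Step 2: Shift = (18 - 15) mod 26 = 3.
The shift value is 3.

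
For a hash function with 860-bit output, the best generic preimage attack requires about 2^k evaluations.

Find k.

Step 1: The hash has a 860-bit output.
Step 2: Preimage resistance means: given a digest h(x), it should be infeasible to find any input that hashes to it.
With a 860-bit output there are 2^860 possible digests, so a generic brute-force preimage search costs about 2^860 evaluations.
Step 3: Security level = 860 bits.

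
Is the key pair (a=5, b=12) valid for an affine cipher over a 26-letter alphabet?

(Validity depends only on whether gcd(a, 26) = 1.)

Step 1: Compute gcd(5, 26).
Step 2: gcd(5, 26) = 1.
Since gcd = 1, 5 is coprime with 26, so it is a valid key.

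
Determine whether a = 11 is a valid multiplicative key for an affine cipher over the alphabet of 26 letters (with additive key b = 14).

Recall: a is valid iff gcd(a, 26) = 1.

Step 1: Compute gcd(11, 26).
Step 2: gcd(11, 26) = 1.
Since gcd = 1, 11 is coprime with 26, so it is a valid key.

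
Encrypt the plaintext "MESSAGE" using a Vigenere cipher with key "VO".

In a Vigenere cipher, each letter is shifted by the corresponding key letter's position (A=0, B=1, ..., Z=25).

Step 1: Repeat key to match plaintext length:
  Plaintext: MESSAGE
  Key:       VOVOVOV
Step 2: Encrypt each letter:
  M(12) + V(21) = (12+21) mod 26 = 7 = H
  E(4) + O(14) = (4+14) mod 26 = 18 = S
  S(18) + V(21) = (18+21) mod 26 = 13 = N
  S(18) + O(14) = (18+14) mod 26 = 6 = G
  A(0) + V(21) = (0+21) mod 26 = 21 = V
  G(6) + O(14) = (6+14) mod 26 = 20 = U
  E(4) + V(21) = (4+21) mod 26 = 25 = Z
Ciphertext: HSNGVUZ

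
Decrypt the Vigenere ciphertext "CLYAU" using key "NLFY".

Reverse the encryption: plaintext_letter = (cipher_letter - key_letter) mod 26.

Step 1: Extend key: NLFYN
Step 2: Decrypt each letter (c - k) mod 26:
  C(2) - N(13) = (2-13) mod 26 = 15 = P
  L(11) - L(11) = (11-11) mod 26 = 0 = A
  Y(24) - F(5) = (24-5) mod 26 = 19 = T
  A(0) - Y(24) = (0-24) mod 26 = 2 = C
  U(20) - N(13) = (20-13) mod 26 = 7 = H
Plaintext: PATCH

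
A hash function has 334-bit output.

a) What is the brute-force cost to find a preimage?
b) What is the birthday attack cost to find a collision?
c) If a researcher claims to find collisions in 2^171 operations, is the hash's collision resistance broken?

Step 1: Preimage resistance requires brute-force of 2^334 operations.
Step 2: Collision resistance (birthday bound) = 2^(334/2) = 2^167.
Step 3: The claimed attack costs 2^171 operations.
Step 4: Since 2^171 >= 2^167, the claimed attack is no faster than the generic birthday attack, so this does not break collision resistance.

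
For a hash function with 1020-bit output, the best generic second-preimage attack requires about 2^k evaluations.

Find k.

Step 1: The hash has a 1020-bit output.
Step 2: Second-preimage resistance means: given a specific input x, it should be infeasible to find a different y with h(y) = h(x).
With a 1020-bit output, a generic search for a second preimage costs about 2^1020 evaluations (each trial matches the fixed target with probability 2^-1020).
Step 3: Security level = 1020 bits.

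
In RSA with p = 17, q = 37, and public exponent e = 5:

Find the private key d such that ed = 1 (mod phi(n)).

Step 1: n = 17 * 37 = 629.
Step 2: phi(n) = 16 * 36 = 576.
Step 3: Find d such that 5 * d = 1 (mod 576).
Step 4: d = 5^(-1) mod 576 = 461.
Verification: 5 * 461 = 2305 = 4 * 576 + 1.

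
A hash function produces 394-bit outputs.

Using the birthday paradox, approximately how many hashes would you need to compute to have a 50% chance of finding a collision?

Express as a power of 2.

Step 1: The birthday paradox gives collision probability ~50% after sqrt(2^n) = 2^(n/2) hashes.
Step 2: For 394-bit output: 2^(394/2) = 2^197.
Step 3: Approximately 2^197 hash computations needed.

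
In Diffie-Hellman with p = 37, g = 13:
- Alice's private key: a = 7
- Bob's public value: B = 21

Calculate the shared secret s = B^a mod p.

Step 1: s = B^a mod p = 21^7 mod 37.
  21^1 mod 37 = 21
  21^2 mod 37 = (21 * 21) mod 37 = 34
  21^3 mod 37 = (34 * 21) mod 37 = 11
  21^4 mod 37 = (11 * 21) mod 37 = 9
  21^5 mod 37 = (9 * 21) mod 37 = 4
  21^6 mod 37 = (4 * 21) mod 37 = 10
  21^7 mod 37 = (10 * 21) mod 37 = 25
Result: shared secret = 25.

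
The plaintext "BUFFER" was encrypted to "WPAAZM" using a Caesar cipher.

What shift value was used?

Step 1: Compare first letters: B (position 1) -> W (position 22).
Step 2: Shift = (22 - 1) mod 26 = 21.
The shift value is 21.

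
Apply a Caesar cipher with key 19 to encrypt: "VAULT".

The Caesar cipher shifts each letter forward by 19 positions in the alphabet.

Step 1: For each letter, shift forward by 19 positions (mod 26).
  V (position 21) -> position (21+19) mod 26 = 14 -> O
  A (position 0) -> position (0+19) mod 26 = 19 -> T
  U (position 20) -> position (20+19) mod 26 = 13 -> N
  L (position 11) -> position (11+19) mod 26 = 4 -> E
  T (position 19) -> position (19+19) mod 26 = 12 -> M
Result: OTNEM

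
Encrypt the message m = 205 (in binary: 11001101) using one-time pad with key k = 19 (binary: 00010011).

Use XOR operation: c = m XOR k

Step 1: Write out the XOR operation bit by bit:
  Message: 11001101
  Key:     00010011
  XOR:     11011110
Step 2: Convert to decimal: 11011110 = 222.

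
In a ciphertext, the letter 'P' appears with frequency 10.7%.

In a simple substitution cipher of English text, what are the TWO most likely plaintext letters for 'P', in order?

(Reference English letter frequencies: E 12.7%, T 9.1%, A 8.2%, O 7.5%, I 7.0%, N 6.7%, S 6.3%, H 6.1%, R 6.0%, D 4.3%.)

Step 1: Observed frequency of 'P' is 10.7%.
Step 2: Compute distances to each reference frequency and sort:
  T (9.1%): difference = 1.6% <-- BEST
  E (12.7%): difference = 2.0% <-- RUNNER-UP
  A (8.2%): difference = 2.5%
  O (7.5%): difference = 3.2%
  I (7.0%): difference = 3.7%
Step 3: Most likely is 'T' (9.1%, diff 1.6%); second most likely is 'E' (12.7%, diff 2.0%).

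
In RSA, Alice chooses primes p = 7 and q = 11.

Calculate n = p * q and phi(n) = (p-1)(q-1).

Step 1: n = p * q = 7 * 11 = 77.
Step 2: phi(n) = (p-1)(q-1) = 6 * 10 = 60.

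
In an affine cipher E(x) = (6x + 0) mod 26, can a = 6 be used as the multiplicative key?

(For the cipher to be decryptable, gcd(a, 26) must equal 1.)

Step 1: Compute gcd(6, 26).
Step 2: gcd(6, 26) = 2.
Since gcd = 2 != 1, 6 shares a common factor with 26, so it cannot be used.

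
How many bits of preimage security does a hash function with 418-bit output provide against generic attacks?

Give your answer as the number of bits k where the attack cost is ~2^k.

Step 1: The hash has a 418-bit output.
Step 2: Preimage resistance means: given a digest h(x), it should be infeasible to find any input that hashes to it.
With a 418-bit output there are 2^418 possible digests, so a generic brute-force preimage search costs about 2^418 evaluations.
Step 3: Security level = 418 bits.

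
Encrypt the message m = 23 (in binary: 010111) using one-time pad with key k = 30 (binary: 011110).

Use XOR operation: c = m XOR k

Step 1: Write out the XOR operation bit by bit:
  Message: 010111
  Key:     011110
  XOR:     001001
Step 2: Convert to decimal: 001001 = 9.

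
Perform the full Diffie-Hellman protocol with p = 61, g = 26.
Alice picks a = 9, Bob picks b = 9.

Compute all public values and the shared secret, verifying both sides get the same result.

Step 1: A = g^a mod p = 26^9 mod 61 = 24.
Step 2: B = g^b mod p = 26^9 mod 61 = 24.
Step 3: Alice computes s = B^a mod p = 24^9 mod 61 = 33.
Step 4: Bob computes s = A^b mod p = 24^9 mod 61 = 33.
Both sides agree: shared secret = 33.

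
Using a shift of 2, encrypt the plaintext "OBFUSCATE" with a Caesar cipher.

Step 1: For each letter, shift forward by 2 positions (mod 26).
  O (position 14) -> position (14+2) mod 26 = 16 -> Q
  B (position 1) -> position (1+2) mod 26 = 3 -> D
  F (position 5) -> position (5+2) mod 26 = 7 -> H
  U (position 20) -> position (20+2) mod 26 = 22 -> W
  S (position 18) -> position (18+2) mod 26 = 20 -> U
  C (position 2) -> position (2+2) mod 26 = 4 -> E
  A (position 0) -> position (0+2) mod 26 = 2 -> C
  T (position 19) -> position (19+2) mod 26 = 21 -> V
  E (position 4) -> position (4+2) mod 26 = 6 -> G
Result: QDHWUECVG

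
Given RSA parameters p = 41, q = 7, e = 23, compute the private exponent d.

Step 1: n = 41 * 7 = 287.
Step 2: phi(n) = 40 * 6 = 240.
Step 3: Find d such that 23 * d = 1 (mod 240).
Step 4: d = 23^(-1) mod 240 = 167.
Verification: 23 * 167 = 3841 = 16 * 240 + 1.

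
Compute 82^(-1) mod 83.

Step 1: We need x such that 82 * x = 1 (mod 83).
Step 2: Using the extended Euclidean algorithm or trial:
  82 * 82 = 6724 = 81 * 83 + 1.
Step 3: Since 6724 mod 83 = 1, the inverse is x = 82.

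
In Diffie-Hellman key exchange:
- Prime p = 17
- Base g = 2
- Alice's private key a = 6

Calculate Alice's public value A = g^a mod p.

Step 1: A = g^a mod p = 2^6 mod 17.
  2^1 mod 17 = 2
  2^2 mod 17 = (2 * 2) mod 17 = 4
  2^3 mod 17 = (4 * 2) mod 17 = 8
  2^4 mod 17 = (8 * 2) mod 17 = 16
  2^5 mod 17 = (16 * 2) mod 17 = 15
  2^6 mod 17 = (15 * 2) mod 17 = 13
Result: A = 13.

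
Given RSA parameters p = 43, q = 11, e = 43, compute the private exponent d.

Step 1: n = 43 * 11 = 473.
Step 2: phi(n) = 42 * 10 = 420.
Step 3: Find d such that 43 * d = 1 (mod 420).
Step 4: d = 43^(-1) mod 420 = 127.
Verification: 43 * 127 = 5461 = 13 * 420 + 1.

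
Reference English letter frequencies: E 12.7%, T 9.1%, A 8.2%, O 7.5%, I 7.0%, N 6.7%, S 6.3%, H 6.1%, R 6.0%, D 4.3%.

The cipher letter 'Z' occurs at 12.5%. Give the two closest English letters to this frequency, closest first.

Step 1: Observed frequency of 'Z' is 12.5%.
Step 2: Compute distances to each reference frequency and sort:
  E (12.7%): difference = 0.2% <-- BEST
  T (9.1%): difference = 3.4% <-- RUNNER-UP
  A (8.2%): difference = 4.3%
  O (7.5%): difference = 5.0%
  I (7.0%): difference = 5.5%
Step 3: Most likely is 'E' (12.7%, diff 0.2%); second most likely is 'T' (9.1%, diff 3.4%).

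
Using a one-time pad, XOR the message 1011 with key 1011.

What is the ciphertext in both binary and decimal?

Step 1: Write out the XOR operation bit by bit:
  Message: 1011
  Key:     1011
  XOR:     0000
Step 2: Convert to decimal: 0000 = 0.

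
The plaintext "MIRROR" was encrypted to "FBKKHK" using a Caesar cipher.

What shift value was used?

Step 1: Compare first letters: M (position 12) -> F (position 5).
Step 2: Shift = (5 - 12) mod 26 = 19.
The shift value is 19.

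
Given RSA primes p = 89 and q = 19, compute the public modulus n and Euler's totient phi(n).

Step 1: n = p * q = 89 * 19 = 1691.
Step 2: phi(n) = (p-1)(q-1) = 88 * 18 = 1584.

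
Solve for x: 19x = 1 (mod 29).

Step 1: We need x such that 19 * x = 1 (mod 29).
Step 2: Using the extended Euclidean algorithm or trial:
  19 * 26 = 494 = 17 * 29 + 1.
Step 3: Since 494 mod 29 = 1, the inverse is x = 26.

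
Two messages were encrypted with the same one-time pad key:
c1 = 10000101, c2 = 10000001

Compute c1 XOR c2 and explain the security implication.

Step 1: c1 XOR c2 = (m1 XOR k) XOR (m2 XOR k).
Step 2: By XOR associativity/commutativity: = m1 XOR m2 XOR k XOR k = m1 XOR m2.
Step 3: 10000101 XOR 10000001 = 00000100 = 4.
Step 4: The key cancels out! An attacker learns m1 XOR m2 = 4, revealing the relationship between plaintexts.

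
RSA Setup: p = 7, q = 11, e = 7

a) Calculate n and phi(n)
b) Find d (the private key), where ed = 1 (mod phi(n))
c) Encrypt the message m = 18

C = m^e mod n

Step 1: n = 7 * 11 = 77.
Step 2: phi(n) = (7-1)(11-1) = 6 * 10 = 60.
Step 3: Find d = 7^(-1) mod 60 = 43.
  Verify: 7 * 43 = 301 = 1 (mod 60).
Step 4: C = 18^7 mod 77 = 39.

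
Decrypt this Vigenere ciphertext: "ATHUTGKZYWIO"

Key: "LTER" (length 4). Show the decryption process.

Step 1: Key 'LTER' has length 4. Extended key: LTERLTERLTER
Step 2: Decrypt each position:
  A(0) - L(11) = 15 = P
  T(19) - T(19) = 0 = A
  H(7) - E(4) = 3 = D
  U(20) - R(17) = 3 = D
  T(19) - L(11) = 8 = I
  G(6) - T(19) = 13 = N
  K(10) - E(4) = 6 = G
  Z(25) - R(17) = 8 = I
  Y(24) - L(11) = 13 = N
  W(22) - T(19) = 3 = D
  I(8) - E(4) = 4 = E
  O(14) - R(17) = 23 = X
Plaintext: PADDINGINDEX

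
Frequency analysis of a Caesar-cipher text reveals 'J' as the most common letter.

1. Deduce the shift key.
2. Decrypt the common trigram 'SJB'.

Step 1: In English, 'E' is the most frequent letter (12.7%).
Step 2: The most frequent ciphertext letter is 'J' (position 9).
Step 3: Shift = (9 - 4) mod 26 = 5.
Step 4: Decrypt 'SJB' by shifting back 5:
  S -> N
  J -> E
  B -> W
Step 5: 'SJB' decrypts to 'NEW'.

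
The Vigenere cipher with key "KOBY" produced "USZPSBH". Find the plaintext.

Step 1: Extend key: KOBYKOB
Step 2: Decrypt each letter (c - k) mod 26:
  U(20) - K(10) = (20-10) mod 26 = 10 = K
  S(18) - O(14) = (18-14) mod 26 = 4 = E
  Z(25) - B(1) = (25-1) mod 26 = 24 = Y
  P(15) - Y(24) = (15-24) mod 26 = 17 = R
  S(18) - K(10) = (18-10) mod 26 = 8 = I
  B(1) - O(14) = (1-14) mod 26 = 13 = N
  H(7) - B(1) = (7-1) mod 26 = 6 = G
Plaintext: KEYRING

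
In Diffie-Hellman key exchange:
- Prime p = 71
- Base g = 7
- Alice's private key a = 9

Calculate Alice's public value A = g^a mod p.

Step 1: A = g^a mod p = 7^9 mod 71.
  7^1 mod 71 = 7
  7^2 mod 71 = (7 * 7) mod 71 = 49
  7^3 mod 71 = (49 * 7) mod 71 = 59
  7^4 mod 71 = (59 * 7) mod 71 = 58
  7^5 mod 71 = (58 * 7) mod 71 = 51
  7^6 mod 71 = (51 * 7) mod 71 = 2
  7^7 mod 71 = (2 * 7) mod 71 = 14
  7^8 mod 71 = (14 * 7) mod 71 = 27
  7^9 mod 71 = (27 * 7) mod 71 = 47
Result: A = 47.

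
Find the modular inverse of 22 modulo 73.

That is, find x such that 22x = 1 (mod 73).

Step 1: We need x such that 22 * x = 1 (mod 73).
Step 2: Using the extended Euclidean algorithm or trial:
  22 * 10 = 220 = 3 * 73 + 1.
Step 3: Since 220 mod 73 = 1, the inverse is x = 10.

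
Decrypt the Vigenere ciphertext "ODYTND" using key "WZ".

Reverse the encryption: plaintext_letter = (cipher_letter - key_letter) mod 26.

Step 1: Extend key: WZWZWZ
Step 2: Decrypt each letter (c - k) mod 26:
  O(14) - W(22) = (14-22) mod 26 = 18 = S
  D(3) - Z(25) = (3-25) mod 26 = 4 = E
  Y(24) - W(22) = (24-22) mod 26 = 2 = C
  T(19) - Z(25) = (19-25) mod 26 = 20 = U
  N(13) - W(22) = (13-22) mod 26 = 17 = R
  D(3) - Z(25) = (3-25) mod 26 = 4 = E
Plaintext: SECURE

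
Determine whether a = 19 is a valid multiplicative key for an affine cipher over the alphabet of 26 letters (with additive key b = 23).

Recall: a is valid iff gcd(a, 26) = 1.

Step 1: Compute gcd(19, 26).
Step 2: gcd(19, 26) = 1.
Since gcd = 1, 19 is coprime with 26, so it is a valid key.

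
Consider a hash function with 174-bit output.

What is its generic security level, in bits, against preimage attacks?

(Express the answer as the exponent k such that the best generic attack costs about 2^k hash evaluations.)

Step 1: The hash has a 174-bit output.
Step 2: Preimage resistance means: given a digest h(x), it should be infeasible to find any input that hashes to it.
With a 174-bit output there are 2^174 possible digests, so a generic brute-force preimage search costs about 2^174 evaluations.
Step 3: Security level = 174 bits.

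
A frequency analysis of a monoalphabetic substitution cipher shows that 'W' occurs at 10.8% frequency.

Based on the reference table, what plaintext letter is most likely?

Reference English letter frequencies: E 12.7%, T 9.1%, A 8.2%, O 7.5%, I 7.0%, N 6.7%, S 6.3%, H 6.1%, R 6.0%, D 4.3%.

Step 1: The observed frequency is 10.8%.
Step 2: Compare with English frequencies:
  E: 12.7% (difference: 1.9%)
  T: 9.1% (difference: 1.7%) <-- closest
  A: 8.2% (difference: 2.6%)
  O: 7.5% (difference: 3.3%)
  I: 7.0% (difference: 3.8%)
  N: 6.7% (difference: 4.1%)
  S: 6.3% (difference: 4.5%)
  H: 6.1% (difference: 4.7%)
  R: 6.0% (difference: 4.8%)
  D: 4.3% (difference: 6.5%)
Step 3: 'W' most likely represents 'T' (frequency 9.1%).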